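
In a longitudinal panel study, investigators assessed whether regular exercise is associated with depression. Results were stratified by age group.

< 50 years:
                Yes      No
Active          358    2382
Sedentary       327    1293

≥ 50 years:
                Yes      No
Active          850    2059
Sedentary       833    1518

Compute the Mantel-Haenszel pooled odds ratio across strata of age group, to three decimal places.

OR_MH = Σ(aᵢdᵢ/nᵢ) / Σ(bᵢcᵢ/nᵢ), where nᵢ is the stratum total.
Stratum 1 (< 50 years): n = 4360; a·d/n = 358·1293/4360 = 106.1683; b·c/n = 2382·327/4360 = 178.6500
Stratum 2 (≥ 50 years): n = 5260; a·d/n = 850·1518/5260 = 245.3042; b·c/n = 2059·833/5260 = 326.0736
OR_MH = (106.1683 + 245.3042) / (178.6500 + 326.0736) = 351.4725 / 504.7236 = 0.69637

0.696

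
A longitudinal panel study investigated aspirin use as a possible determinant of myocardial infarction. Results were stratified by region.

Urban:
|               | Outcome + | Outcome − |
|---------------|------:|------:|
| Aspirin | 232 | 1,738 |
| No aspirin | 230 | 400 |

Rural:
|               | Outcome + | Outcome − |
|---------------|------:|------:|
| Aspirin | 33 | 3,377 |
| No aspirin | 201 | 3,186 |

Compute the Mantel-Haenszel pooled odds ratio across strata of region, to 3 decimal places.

0.202

OR_MH = Σ(aᵢdᵢ/nᵢ) / Σ(bᵢcᵢ/nᵢ), where nᵢ is the stratum total.
Stratum 1 (Urban): n = 2600; a·d/n = 232·400/2600 = 35.6923; b·c/n = 1738·230/2600 = 153.7462
Stratum 2 (Rural): n = 6797; a·d/n = 33·3186/6797 = 15.4683; b·c/n = 3377·201/6797 = 99.8642
OR_MH = (35.6923 + 15.4683) / (153.7462 + 99.8642) = 51.1606 / 253.6104 = 0.20173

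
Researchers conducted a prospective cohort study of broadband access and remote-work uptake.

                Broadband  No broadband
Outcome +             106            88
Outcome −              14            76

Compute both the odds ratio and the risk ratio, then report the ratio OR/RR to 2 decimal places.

3.97

Reading the table with exposure as columns: a = 106 (Broadband, case), b = 14 (Broadband, non-case), c = 88 (No broadband, case), d = 76.
OR = (106·76)/(14·88) = 8056/1232 = 6.53896
Risk in exposed = 106/120 = 0.88333; risk in unexposed = 88/164 = 0.53659; RR = 1.64621
OR/RR = 6.53896 / 1.64621 = 3.97213
The outcome is not rare, so the OR lies further from 1 than the RR.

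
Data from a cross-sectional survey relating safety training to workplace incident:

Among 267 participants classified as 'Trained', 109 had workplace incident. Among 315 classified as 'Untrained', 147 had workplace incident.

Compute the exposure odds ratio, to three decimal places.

From the description: a = 109, b = 158, c = 147, d = 168.
OR = (a·d)/(b·c) = (109 × 168) / (158 × 147) = 18312 / 23226 = 0.78843
Exposure is associated with lower odds of workplace incident (OR = 0.79 < 1).

0.788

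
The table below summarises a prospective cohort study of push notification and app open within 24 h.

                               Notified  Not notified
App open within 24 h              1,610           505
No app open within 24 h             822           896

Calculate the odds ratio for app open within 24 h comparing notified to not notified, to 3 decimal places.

3.475

Reading the table with exposure as columns: a = 1610 (Notified, case), b = 822 (Notified, non-case), c = 505 (Not notified, case), d = 896.
OR = (a·d)/(b·c) = (1610 × 896) / (822 × 505) = 1442560 / 415110 = 3.47513
The odds of app open within 24 h are about 3.48 times as high in the notified group.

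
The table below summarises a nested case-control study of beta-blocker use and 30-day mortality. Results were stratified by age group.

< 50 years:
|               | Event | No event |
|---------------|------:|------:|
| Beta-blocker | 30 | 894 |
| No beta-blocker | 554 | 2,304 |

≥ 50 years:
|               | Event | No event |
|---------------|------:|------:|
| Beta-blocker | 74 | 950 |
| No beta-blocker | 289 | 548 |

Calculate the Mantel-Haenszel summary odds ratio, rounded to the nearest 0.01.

OR_MH = Σ(aᵢdᵢ/nᵢ) / Σ(bᵢcᵢ/nᵢ), where nᵢ is the stratum total.
Stratum 1 (< 50 years): n = 3782; a·d/n = 30·2304/3782 = 18.2760; b·c/n = 894·554/3782 = 130.9561
Stratum 2 (≥ 50 years): n = 1861; a·d/n = 74·548/1861 = 21.7904; b·c/n = 950·289/1861 = 147.5282
OR_MH = (18.2760 + 21.7904) / (130.9561 + 147.5282) = 40.0665 / 278.4843 = 0.14387

0.14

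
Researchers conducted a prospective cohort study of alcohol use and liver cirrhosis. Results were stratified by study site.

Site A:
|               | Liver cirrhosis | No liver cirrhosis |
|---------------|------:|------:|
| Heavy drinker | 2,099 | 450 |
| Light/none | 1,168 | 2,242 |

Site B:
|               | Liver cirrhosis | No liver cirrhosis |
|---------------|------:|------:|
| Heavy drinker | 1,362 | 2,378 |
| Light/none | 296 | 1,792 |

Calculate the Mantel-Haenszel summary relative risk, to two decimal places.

2.45

RR_MH = Σ(aᵢ·n₀ᵢ/nᵢ) / Σ(cᵢ·n₁ᵢ/nᵢ), with n₁ᵢ = aᵢ+bᵢ (exposed), n₀ᵢ = cᵢ+dᵢ (unexposed), nᵢ = n₁ᵢ+n₀ᵢ.
Stratum 1 (Site A): n₁ = 2549, n₀ = 3410, n = 5959; a·n₀/n = 2099·3410/5959 = 1201.1395; c·n₁/n = 1168·2549/5959 = 499.6194
Stratum 2 (Site B): n₁ = 3740, n₀ = 2088, n = 5828; a·n₀/n = 1362·2088/5828 = 487.9643; c·n₁/n = 296·3740/5828 = 189.9520
RR_MH = (1201.1395 + 487.9643) / (499.6194 + 189.9520) = 1689.1038 / 689.5714 = 2.44950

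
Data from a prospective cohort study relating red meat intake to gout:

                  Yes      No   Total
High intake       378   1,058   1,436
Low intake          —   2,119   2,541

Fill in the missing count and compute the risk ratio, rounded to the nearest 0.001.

The missing cell is in the unexposed row: 2541 − 2119 = 422.
So a = 378, b = 1058, c = 422, d = 2119.
RR = [a/(a+b)] / [c/(c+d)] = (378/1436) / (422/2541) = 0.26323/0.16608 = 1.58500

1.585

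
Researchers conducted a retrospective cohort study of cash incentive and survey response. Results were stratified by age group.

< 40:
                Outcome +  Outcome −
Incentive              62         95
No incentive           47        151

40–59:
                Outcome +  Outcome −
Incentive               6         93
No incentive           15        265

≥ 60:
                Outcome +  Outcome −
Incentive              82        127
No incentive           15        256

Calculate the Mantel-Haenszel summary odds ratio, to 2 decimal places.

3.67

OR_MH = Σ(aᵢdᵢ/nᵢ) / Σ(bᵢcᵢ/nᵢ), where nᵢ is the stratum total.
Stratum 1 (< 40): n = 355; a·d/n = 62·151/355 = 26.3718; b·c/n = 95·47/355 = 12.5775
Stratum 2 (40–59): n = 379; a·d/n = 6·265/379 = 4.1953; b·c/n = 93·15/379 = 3.6807
Stratum 3 (≥ 60): n = 480; a·d/n = 82·256/480 = 43.7333; b·c/n = 127·15/480 = 3.9688
OR_MH = (26.3718 + 4.1953 + 43.7333) / (12.5775 + 3.6807 + 3.9688) = 74.3004 / 20.2270 = 3.67334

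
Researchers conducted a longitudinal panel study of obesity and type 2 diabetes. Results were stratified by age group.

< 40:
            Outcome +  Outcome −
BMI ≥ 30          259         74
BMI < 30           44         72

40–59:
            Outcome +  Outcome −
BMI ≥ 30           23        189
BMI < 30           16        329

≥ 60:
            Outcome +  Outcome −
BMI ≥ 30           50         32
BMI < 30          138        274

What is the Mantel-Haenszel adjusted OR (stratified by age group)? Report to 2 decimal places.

3.83

OR_MH = Σ(aᵢdᵢ/nᵢ) / Σ(bᵢcᵢ/nᵢ), where nᵢ is the stratum total.
Stratum 1 (< 40): n = 449; a·d/n = 259·72/449 = 41.5323; b·c/n = 74·44/449 = 7.2517
Stratum 2 (40–59): n = 557; a·d/n = 23·329/557 = 13.5853; b·c/n = 189·16/557 = 5.4291
Stratum 3 (≥ 60): n = 494; a·d/n = 50·274/494 = 27.7328; b·c/n = 32·138/494 = 8.9393
OR_MH = (41.5323 + 13.5853 + 27.7328) / (7.2517 + 5.4291 + 8.9393) = 82.8504 / 21.6200 = 3.83211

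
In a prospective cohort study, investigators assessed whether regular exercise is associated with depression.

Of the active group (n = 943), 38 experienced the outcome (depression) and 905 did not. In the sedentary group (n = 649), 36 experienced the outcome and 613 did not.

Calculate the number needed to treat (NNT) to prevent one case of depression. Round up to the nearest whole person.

Risk in treated group = 38/943 = 0.04030; risk in control = 36/649 = 0.05547.
Absolute risk reduction = 0.05547 − 0.04030 = 0.01517
NNT = 1 / ARR = 1 / 0.01517 = 65.906 → round up → 66

66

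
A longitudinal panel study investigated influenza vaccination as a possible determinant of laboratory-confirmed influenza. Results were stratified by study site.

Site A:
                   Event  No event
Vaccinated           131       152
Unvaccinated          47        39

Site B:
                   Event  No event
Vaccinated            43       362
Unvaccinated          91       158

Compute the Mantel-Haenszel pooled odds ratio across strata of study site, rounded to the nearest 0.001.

0.348

OR_MH = Σ(aᵢdᵢ/nᵢ) / Σ(bᵢcᵢ/nᵢ), where nᵢ is the stratum total.
Stratum 1 (Site A): n = 369; a·d/n = 131·39/369 = 13.8455; b·c/n = 152·47/369 = 19.3604
Stratum 2 (Site B): n = 654; a·d/n = 43·158/654 = 10.3884; b·c/n = 362·91/654 = 50.3700
OR_MH = (13.8455 + 10.3884) / (19.3604 + 50.3700) = 24.2339 / 69.7305 = 0.34754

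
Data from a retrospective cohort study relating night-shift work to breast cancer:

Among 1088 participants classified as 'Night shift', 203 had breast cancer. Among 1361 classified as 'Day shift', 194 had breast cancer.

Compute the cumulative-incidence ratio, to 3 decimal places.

From the description: a = 203, b = 885, c = 194, d = 1167.
Risk in exposed = 203/1088 = 0.18658; risk in unexposed = 194/1361 = 0.14254.
RR = 0.18658 / 0.14254 = 1.30895
The risk among the exposed is 1.31 times that among the unexposed.

1.309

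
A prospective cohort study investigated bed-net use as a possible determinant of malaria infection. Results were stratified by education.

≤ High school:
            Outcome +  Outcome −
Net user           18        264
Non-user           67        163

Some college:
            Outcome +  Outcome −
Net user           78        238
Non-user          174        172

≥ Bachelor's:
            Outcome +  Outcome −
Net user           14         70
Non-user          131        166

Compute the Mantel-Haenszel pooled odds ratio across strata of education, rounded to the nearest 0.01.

0.26

OR_MH = Σ(aᵢdᵢ/nᵢ) / Σ(bᵢcᵢ/nᵢ), where nᵢ is the stratum total.
Stratum 1 (≤ High school): n = 512; a·d/n = 18·163/512 = 5.7305; b·c/n = 264·67/512 = 34.5469
Stratum 2 (Some college): n = 662; a·d/n = 78·172/662 = 20.2659; b·c/n = 238·174/662 = 62.5559
Stratum 3 (≥ Bachelor's): n = 381; a·d/n = 14·166/381 = 6.0997; b·c/n = 70·131/381 = 24.0682
OR_MH = (5.7305 + 20.2659 + 6.0997) / (34.5469 + 62.5559 + 24.0682) = 32.0961 / 121.1710 = 0.26488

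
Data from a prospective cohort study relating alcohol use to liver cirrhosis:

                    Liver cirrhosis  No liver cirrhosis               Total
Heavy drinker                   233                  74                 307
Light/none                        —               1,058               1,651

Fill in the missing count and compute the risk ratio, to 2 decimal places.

The missing cell is in the unexposed row: 1651 − 1058 = 593.
So a = 233, b = 74, c = 593, d = 1058.
RR = [a/(a+b)] / [c/(c+d)] = (233/307) / (593/1651) = 0.75896/0.35918 = 2.11305

2.11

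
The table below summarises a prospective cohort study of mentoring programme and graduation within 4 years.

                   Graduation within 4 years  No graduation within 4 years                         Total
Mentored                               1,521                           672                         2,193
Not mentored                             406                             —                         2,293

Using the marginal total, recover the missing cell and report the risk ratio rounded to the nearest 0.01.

The missing cell is in the unexposed row: 2293 − 406 = 1887.
So a = 1521, b = 672, c = 406, d = 1887.
RR = [a/(a+b)] / [c/(c+d)] = (1521/2193) / (406/2293) = 0.69357/0.17706 = 3.91714

3.92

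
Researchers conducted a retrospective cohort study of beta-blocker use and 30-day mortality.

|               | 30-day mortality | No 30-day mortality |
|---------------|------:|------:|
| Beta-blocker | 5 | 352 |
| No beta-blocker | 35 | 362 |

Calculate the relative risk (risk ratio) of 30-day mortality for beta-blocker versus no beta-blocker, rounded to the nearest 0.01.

Cells: a = 5, b = 352, c = 35, d = 362.
Risk in exposed = 5/357 = 0.01401; risk in unexposed = 35/397 = 0.08816.
RR = 0.01401 / 0.08816 = 0.15886
The risk is 84% lower among the exposed than among the unexposed.

0.16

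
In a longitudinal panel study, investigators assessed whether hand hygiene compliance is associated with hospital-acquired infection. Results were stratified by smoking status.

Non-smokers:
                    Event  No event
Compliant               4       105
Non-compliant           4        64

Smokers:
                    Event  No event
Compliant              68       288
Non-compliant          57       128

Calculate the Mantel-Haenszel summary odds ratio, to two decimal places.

OR_MH = Σ(aᵢdᵢ/nᵢ) / Σ(bᵢcᵢ/nᵢ), where nᵢ is the stratum total.
Stratum 1 (Non-smokers): n = 177; a·d/n = 4·64/177 = 1.4463; b·c/n = 105·4/177 = 2.3729
Stratum 2 (Smokers): n = 541; a·d/n = 68·128/541 = 16.0887; b·c/n = 288·57/541 = 30.3438
OR_MH = (1.4463 + 16.0887) / (2.3729 + 30.3438) = 17.5351 / 32.7167 = 0.53597

0.54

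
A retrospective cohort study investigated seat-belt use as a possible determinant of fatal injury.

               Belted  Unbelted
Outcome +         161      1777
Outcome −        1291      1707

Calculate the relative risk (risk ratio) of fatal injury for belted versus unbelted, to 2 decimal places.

0.22

Reading the table with exposure as columns: a = 161 (Belted, case), b = 1291 (Belted, non-case), c = 1777 (Unbelted, case), d = 1707.
Risk in exposed = 161/1452 = 0.11088; risk in unexposed = 1777/3484 = 0.51005.
RR = 0.11088 / 0.51005 = 0.21740
The risk is 78% lower among the exposed than among the unexposed.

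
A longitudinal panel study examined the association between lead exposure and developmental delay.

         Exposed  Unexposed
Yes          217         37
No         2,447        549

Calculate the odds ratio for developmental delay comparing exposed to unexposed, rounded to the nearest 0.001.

1.316

Reading the table with exposure as columns: a = 217 (Exposed, case), b = 2447 (Exposed, non-case), c = 37 (Unexposed, case), d = 549.
OR = (a·d)/(b·c) = (217 × 549) / (2447 × 37) = 119133 / 90539 = 1.31582
The odds of developmental delay are about 1.32 times as high in the exposed group.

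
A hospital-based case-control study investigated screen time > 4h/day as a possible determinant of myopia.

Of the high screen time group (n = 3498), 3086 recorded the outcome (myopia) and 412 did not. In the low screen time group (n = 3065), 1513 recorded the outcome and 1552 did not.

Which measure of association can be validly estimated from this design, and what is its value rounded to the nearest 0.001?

7.683

From the description: a = 3086, b = 412, c = 1513, d = 1552.
This is a hospital-based case-control study: participants were sampled on outcome status, so risks in the source population cannot be estimated directly — relative risk is not valid here. The odds ratio is the appropriate measure.
OR = (a·d)/(b·c) = (3086 × 1552) / (412 × 1513) = 4789472 / 623356 = 7.68337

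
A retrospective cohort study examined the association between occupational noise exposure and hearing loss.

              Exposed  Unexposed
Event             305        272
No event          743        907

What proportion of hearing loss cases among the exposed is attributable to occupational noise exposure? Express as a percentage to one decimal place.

20.7

Reading the table with exposure as columns: a = 305 (Exposed, case), b = 743 (Exposed, non-case), c = 272 (Unexposed, case), d = 907.
Risk in exposed = 305/1048 = 0.29103; risk in unexposed = 272/1179 = 0.23070.
RR = 0.29103/0.23070 = 1.26149
AR% = (RR − 1)/RR × 100 = (1.26149 − 1)/1.26149 × 100 = 20.7286%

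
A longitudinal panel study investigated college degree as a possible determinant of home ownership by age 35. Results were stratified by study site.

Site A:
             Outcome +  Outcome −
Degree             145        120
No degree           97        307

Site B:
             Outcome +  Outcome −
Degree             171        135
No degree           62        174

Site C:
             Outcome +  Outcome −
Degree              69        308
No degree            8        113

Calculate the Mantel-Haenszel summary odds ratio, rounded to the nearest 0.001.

3.628

OR_MH = Σ(aᵢdᵢ/nᵢ) / Σ(bᵢcᵢ/nᵢ), where nᵢ is the stratum total.
Stratum 1 (Site A): n = 669; a·d/n = 145·307/669 = 66.5396; b·c/n = 120·97/669 = 17.3991
Stratum 2 (Site B): n = 542; a·d/n = 171·174/542 = 54.8967; b·c/n = 135·62/542 = 15.4428
Stratum 3 (Site C): n = 498; a·d/n = 69·113/498 = 15.6566; b·c/n = 308·8/498 = 4.9478
OR_MH = (66.5396 + 54.8967 + 15.6566) / (17.3991 + 15.4428 + 4.9478) = 137.0929 / 37.7897 = 3.62779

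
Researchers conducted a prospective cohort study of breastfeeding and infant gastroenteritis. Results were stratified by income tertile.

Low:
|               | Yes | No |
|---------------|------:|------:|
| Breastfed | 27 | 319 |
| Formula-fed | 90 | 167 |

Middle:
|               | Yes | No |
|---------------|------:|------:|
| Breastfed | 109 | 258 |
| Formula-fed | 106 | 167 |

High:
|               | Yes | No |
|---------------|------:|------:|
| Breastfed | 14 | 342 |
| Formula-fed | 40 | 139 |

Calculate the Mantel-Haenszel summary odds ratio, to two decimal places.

0.34

OR_MH = Σ(aᵢdᵢ/nᵢ) / Σ(bᵢcᵢ/nᵢ), where nᵢ is the stratum total.
Stratum 1 (Low): n = 603; a·d/n = 27·167/603 = 7.4776; b·c/n = 319·90/603 = 47.6119
Stratum 2 (Middle): n = 640; a·d/n = 109·167/640 = 28.4422; b·c/n = 258·106/640 = 42.7313
Stratum 3 (High): n = 535; a·d/n = 14·139/535 = 3.6374; b·c/n = 342·40/535 = 25.5701
OR_MH = (7.4776 + 28.4422 + 3.6374) / (47.6119 + 42.7313 + 25.5701) = 39.5572 / 115.9133 = 0.34127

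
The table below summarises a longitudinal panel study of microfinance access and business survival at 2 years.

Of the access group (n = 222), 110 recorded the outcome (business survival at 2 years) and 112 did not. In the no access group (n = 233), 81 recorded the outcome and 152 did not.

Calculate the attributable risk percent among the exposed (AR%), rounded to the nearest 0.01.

From the description: a = 110, b = 112, c = 81, d = 152.
Risk in exposed = 110/222 = 0.49550; risk in unexposed = 81/233 = 0.34764.
RR = 0.49550/0.34764 = 1.42531
AR% = (RR − 1)/RR × 100 = (1.42531 − 1)/1.42531 × 100 = 29.8400%

29.84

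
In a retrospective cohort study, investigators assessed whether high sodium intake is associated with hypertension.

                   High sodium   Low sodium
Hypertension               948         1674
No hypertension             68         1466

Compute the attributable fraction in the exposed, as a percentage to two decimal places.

Reading the table with exposure as columns: a = 948 (High sodium, case), b = 68 (High sodium, non-case), c = 1674 (Low sodium, case), d = 1466.
Risk in exposed = 948/1016 = 0.93307; risk in unexposed = 1674/3140 = 0.53312.
RR = 0.93307/0.53312 = 1.75020
AR% = (RR − 1)/RR × 100 = (1.75020 − 1)/1.75020 × 100 = 42.8638%

42.86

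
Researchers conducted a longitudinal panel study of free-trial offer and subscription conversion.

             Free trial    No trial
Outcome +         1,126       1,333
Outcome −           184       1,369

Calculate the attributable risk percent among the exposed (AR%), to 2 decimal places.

Reading the table with exposure as columns: a = 1126 (Free trial, case), b = 184 (Free trial, non-case), c = 1333 (No trial, case), d = 1369.
Risk in exposed = 1126/1310 = 0.85954; risk in unexposed = 1333/2702 = 0.49334.
RR = 0.85954/0.49334 = 1.74230
AR% = (RR − 1)/RR × 100 = (1.74230 − 1)/1.74230 × 100 = 42.6045%

42.60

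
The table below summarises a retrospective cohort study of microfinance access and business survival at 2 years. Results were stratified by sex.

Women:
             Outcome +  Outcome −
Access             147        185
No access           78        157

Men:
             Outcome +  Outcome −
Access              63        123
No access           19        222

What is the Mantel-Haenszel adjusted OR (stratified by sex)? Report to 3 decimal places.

OR_MH = Σ(aᵢdᵢ/nᵢ) / Σ(bᵢcᵢ/nᵢ), where nᵢ is the stratum total.
Stratum 1 (Women): n = 567; a·d/n = 147·157/567 = 40.7037; b·c/n = 185·78/567 = 25.4497
Stratum 2 (Men): n = 427; a·d/n = 63·222/427 = 32.7541; b·c/n = 123·19/427 = 5.4731
OR_MH = (40.7037 + 32.7541) / (25.4497 + 5.4731) = 73.4578 / 30.9228 = 2.37552

2.376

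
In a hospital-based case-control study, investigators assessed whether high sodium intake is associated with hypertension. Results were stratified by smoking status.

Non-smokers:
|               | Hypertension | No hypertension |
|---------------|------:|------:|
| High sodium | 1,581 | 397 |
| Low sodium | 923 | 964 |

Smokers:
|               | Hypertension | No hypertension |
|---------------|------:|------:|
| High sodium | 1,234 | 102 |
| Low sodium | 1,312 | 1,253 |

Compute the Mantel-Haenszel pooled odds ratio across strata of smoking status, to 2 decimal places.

6.12

OR_MH = Σ(aᵢdᵢ/nᵢ) / Σ(bᵢcᵢ/nᵢ), where nᵢ is the stratum total.
Stratum 1 (Non-smokers): n = 3865; a·d/n = 1581·964/3865 = 394.3296; b·c/n = 397·923/3865 = 94.8075
Stratum 2 (Smokers): n = 3901; a·d/n = 1234·1253/3901 = 396.3604; b·c/n = 102·1312/3901 = 34.3050
OR_MH = (394.3296 + 396.3604) / (94.8075 + 34.3050) = 790.6900 / 129.1126 = 6.12404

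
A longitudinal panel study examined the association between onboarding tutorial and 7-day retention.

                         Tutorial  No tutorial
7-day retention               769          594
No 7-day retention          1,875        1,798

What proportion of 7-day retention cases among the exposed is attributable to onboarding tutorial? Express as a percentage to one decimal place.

14.6

Reading the table with exposure as columns: a = 769 (Tutorial, case), b = 1875 (Tutorial, non-case), c = 594 (No tutorial, case), d = 1798.
Risk in exposed = 769/2644 = 0.29085; risk in unexposed = 594/2392 = 0.24833.
RR = 0.29085/0.24833 = 1.17122
AR% = (RR − 1)/RR × 100 = (1.17122 − 1)/1.17122 × 100 = 14.6192%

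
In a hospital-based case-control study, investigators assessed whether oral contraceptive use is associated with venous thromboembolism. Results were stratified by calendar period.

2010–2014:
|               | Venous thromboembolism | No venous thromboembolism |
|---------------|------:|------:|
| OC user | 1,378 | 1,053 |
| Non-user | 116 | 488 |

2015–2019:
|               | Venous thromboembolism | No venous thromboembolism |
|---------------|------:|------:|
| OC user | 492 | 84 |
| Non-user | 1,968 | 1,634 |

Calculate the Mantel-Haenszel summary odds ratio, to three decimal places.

5.187

OR_MH = Σ(aᵢdᵢ/nᵢ) / Σ(bᵢcᵢ/nᵢ), where nᵢ is the stratum total.
Stratum 1 (2010–2014): n = 3035; a·d/n = 1378·488/3035 = 221.5697; b·c/n = 1053·116/3035 = 40.2465
Stratum 2 (2015–2019): n = 4178; a·d/n = 492·1634/4178 = 192.4193; b·c/n = 84·1968/4178 = 39.5673
OR_MH = (221.5697 + 192.4193) / (40.2465 + 39.5673) = 413.9890 / 79.8137 = 5.18694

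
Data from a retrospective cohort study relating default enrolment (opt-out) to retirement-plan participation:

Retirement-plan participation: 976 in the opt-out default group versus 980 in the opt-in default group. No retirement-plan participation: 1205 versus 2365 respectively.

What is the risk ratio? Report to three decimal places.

From the description: a = 976, b = 1205, c = 980, d = 2365.
Risk in exposed = 976/2181 = 0.44750; risk in unexposed = 980/3345 = 0.29297.
RR = 0.44750 / 0.29297 = 1.52744
The risk among the exposed is 1.53 times that among the unexposed.

1.527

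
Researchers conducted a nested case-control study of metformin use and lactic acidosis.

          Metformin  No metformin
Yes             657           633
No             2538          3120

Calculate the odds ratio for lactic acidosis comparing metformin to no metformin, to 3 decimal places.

1.276

Reading the table with exposure as columns: a = 657 (Metformin, case), b = 2538 (Metformin, non-case), c = 633 (No metformin, case), d = 3120.
OR = (a·d)/(b·c) = (657 × 3120) / (2538 × 633) = 2049840 / 1606554 = 1.27592
The odds of lactic acidosis are about 1.28 times as high in the metformin group.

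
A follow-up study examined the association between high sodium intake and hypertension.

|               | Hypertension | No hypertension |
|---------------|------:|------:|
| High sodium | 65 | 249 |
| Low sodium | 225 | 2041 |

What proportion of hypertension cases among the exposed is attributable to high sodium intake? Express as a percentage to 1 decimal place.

52.0

Cells: a = 65, b = 249, c = 225, d = 2041.
Risk in exposed = 65/314 = 0.20701; risk in unexposed = 225/2266 = 0.09929.
RR = 0.20701/0.09929 = 2.08478
AR% = (RR − 1)/RR × 100 = (2.08478 − 1)/2.08478 × 100 = 52.0334%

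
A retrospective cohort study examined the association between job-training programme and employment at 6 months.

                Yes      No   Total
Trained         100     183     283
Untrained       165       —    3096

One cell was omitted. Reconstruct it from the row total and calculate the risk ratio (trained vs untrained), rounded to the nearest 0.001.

6.630

The missing cell is in the unexposed row: 3096 − 165 = 2931.
So a = 100, b = 183, c = 165, d = 2931.
RR = [a/(a+b)] / [c/(c+d)] = (100/283) / (165/3096) = 0.35336/0.05329 = 6.63026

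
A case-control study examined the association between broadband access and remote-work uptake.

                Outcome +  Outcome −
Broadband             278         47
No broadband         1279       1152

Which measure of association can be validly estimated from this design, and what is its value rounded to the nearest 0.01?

Cells: a = 278, b = 47, c = 1279, d = 1152.
This is a case-control study: participants were sampled on outcome status, so risks in the source population cannot be estimated directly — relative risk is not valid here. The odds ratio is the appropriate measure.
OR = (a·d)/(b·c) = (278 × 1152) / (47 × 1279) = 320256 / 60113 = 5.32757

5.33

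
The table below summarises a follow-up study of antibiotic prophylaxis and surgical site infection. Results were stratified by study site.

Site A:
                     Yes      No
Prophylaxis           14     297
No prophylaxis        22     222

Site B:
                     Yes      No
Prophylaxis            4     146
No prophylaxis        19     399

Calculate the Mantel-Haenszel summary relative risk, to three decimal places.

RR_MH = Σ(aᵢ·n₀ᵢ/nᵢ) / Σ(cᵢ·n₁ᵢ/nᵢ), with n₁ᵢ = aᵢ+bᵢ (exposed), n₀ᵢ = cᵢ+dᵢ (unexposed), nᵢ = n₁ᵢ+n₀ᵢ.
Stratum 1 (Site A): n₁ = 311, n₀ = 244, n = 555; a·n₀/n = 14·244/555 = 6.1550; c·n₁/n = 22·311/555 = 12.3279
Stratum 2 (Site B): n₁ = 150, n₀ = 418, n = 568; a·n₀/n = 4·418/568 = 2.9437; c·n₁/n = 19·150/568 = 5.0176
RR_MH = (6.1550 + 2.9437) / (12.3279 + 5.0176) = 9.0986 / 17.3455 = 0.52455

0.525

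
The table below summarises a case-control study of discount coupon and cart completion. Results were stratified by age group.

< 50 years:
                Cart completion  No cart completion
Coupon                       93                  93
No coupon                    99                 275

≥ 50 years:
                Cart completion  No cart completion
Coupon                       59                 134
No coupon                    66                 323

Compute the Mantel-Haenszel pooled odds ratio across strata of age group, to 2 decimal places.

2.48

OR_MH = Σ(aᵢdᵢ/nᵢ) / Σ(bᵢcᵢ/nᵢ), where nᵢ is the stratum total.
Stratum 1 (< 50 years): n = 560; a·d/n = 93·275/560 = 45.6696; b·c/n = 93·99/560 = 16.4411
Stratum 2 (≥ 50 years): n = 582; a·d/n = 59·323/582 = 32.7440; b·c/n = 134·66/582 = 15.1959
OR_MH = (45.6696 + 32.7440) / (16.4411 + 15.1959) = 78.4136 / 31.6369 = 2.47855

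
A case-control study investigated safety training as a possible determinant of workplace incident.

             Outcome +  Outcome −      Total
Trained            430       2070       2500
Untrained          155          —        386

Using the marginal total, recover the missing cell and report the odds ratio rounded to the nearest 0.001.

0.310

The missing cell is in the unexposed row: 386 − 155 = 231.
So a = 430, b = 2070, c = 155, d = 231.
OR = (a·d)/(b·c) = (430 × 231) / (2070 × 155) = 99330 / 320850 = 0.30958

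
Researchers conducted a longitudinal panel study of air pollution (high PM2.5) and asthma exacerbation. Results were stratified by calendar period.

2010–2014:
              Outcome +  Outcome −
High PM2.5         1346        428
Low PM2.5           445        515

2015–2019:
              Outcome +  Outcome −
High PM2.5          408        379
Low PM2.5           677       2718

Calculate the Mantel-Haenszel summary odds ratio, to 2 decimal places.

OR_MH = Σ(aᵢdᵢ/nᵢ) / Σ(bᵢcᵢ/nᵢ), where nᵢ is the stratum total.
Stratum 1 (2010–2014): n = 2734; a·d/n = 1346·515/2734 = 253.5443; b·c/n = 428·445/2734 = 69.6635
Stratum 2 (2015–2019): n = 4182; a·d/n = 408·2718/4182 = 265.1707; b·c/n = 379·677/4182 = 61.3541
OR_MH = (253.5443 + 265.1707) / (69.6635 + 61.3541) = 518.7150 / 131.0176 = 3.95912

3.96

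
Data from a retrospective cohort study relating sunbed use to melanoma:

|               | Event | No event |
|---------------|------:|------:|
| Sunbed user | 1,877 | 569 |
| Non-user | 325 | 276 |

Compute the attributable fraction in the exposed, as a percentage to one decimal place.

Cells: a = 1877, b = 569, c = 325, d = 276.
Risk in exposed = 1877/2446 = 0.76738; risk in unexposed = 325/601 = 0.54077.
RR = 0.76738/0.54077 = 1.41905
AR% = (RR − 1)/RR × 100 = (1.41905 − 1)/1.41905 × 100 = 29.5305%

29.5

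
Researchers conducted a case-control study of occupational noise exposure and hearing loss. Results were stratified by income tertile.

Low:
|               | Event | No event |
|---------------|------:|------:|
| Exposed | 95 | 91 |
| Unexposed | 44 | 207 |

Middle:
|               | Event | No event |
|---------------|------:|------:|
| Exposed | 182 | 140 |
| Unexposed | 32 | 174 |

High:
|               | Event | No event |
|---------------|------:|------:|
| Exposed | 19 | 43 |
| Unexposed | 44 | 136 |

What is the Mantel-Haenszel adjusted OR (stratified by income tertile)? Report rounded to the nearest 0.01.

4.54

OR_MH = Σ(aᵢdᵢ/nᵢ) / Σ(bᵢcᵢ/nᵢ), where nᵢ is the stratum total.
Stratum 1 (Low): n = 437; a·d/n = 95·207/437 = 45.0000; b·c/n = 91·44/437 = 9.1625
Stratum 2 (Middle): n = 528; a·d/n = 182·174/528 = 59.9773; b·c/n = 140·32/528 = 8.4848
Stratum 3 (High): n = 242; a·d/n = 19·136/242 = 10.6777; b·c/n = 43·44/242 = 7.8182
OR_MH = (45.0000 + 59.9773 + 10.6777) / (9.1625 + 8.4848 + 7.8182) = 115.6550 / 25.4655 = 4.54163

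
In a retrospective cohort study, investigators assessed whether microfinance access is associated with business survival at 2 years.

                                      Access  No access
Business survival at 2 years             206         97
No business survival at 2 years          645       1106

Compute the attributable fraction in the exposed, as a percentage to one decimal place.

66.7

Reading the table with exposure as columns: a = 206 (Access, case), b = 645 (Access, non-case), c = 97 (No access, case), d = 1106.
Risk in exposed = 206/851 = 0.24207; risk in unexposed = 97/1203 = 0.08063.
RR = 0.24207/0.08063 = 3.00214
AR% = (RR − 1)/RR × 100 = (3.00214 − 1)/3.00214 × 100 = 66.6905%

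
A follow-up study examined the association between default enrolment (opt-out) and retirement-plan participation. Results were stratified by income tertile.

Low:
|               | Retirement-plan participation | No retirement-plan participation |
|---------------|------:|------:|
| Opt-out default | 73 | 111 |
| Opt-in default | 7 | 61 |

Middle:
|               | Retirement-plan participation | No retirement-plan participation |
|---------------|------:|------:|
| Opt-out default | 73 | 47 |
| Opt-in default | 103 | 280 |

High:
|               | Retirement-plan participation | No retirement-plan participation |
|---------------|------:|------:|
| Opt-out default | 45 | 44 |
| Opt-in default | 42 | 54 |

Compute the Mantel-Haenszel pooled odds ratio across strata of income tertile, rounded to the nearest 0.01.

3.15

OR_MH = Σ(aᵢdᵢ/nᵢ) / Σ(bᵢcᵢ/nᵢ), where nᵢ is the stratum total.
Stratum 1 (Low): n = 252; a·d/n = 73·61/252 = 17.6706; b·c/n = 111·7/252 = 3.0833
Stratum 2 (Middle): n = 503; a·d/n = 73·280/503 = 40.6362; b·c/n = 47·103/503 = 9.6243
Stratum 3 (High): n = 185; a·d/n = 45·54/185 = 13.1351; b·c/n = 44·42/185 = 9.9892
OR_MH = (17.6706 + 40.6362 + 13.1351) / (3.0833 + 9.6243 + 9.9892) = 71.4420 / 22.6968 = 3.14767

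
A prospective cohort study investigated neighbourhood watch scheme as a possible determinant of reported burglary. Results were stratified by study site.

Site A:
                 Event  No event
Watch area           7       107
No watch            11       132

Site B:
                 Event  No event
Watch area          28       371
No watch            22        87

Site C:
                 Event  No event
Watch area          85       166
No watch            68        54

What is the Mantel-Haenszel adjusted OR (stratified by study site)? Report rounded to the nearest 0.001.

0.407

OR_MH = Σ(aᵢdᵢ/nᵢ) / Σ(bᵢcᵢ/nᵢ), where nᵢ is the stratum total.
Stratum 1 (Site A): n = 257; a·d/n = 7·132/257 = 3.5953; b·c/n = 107·11/257 = 4.5798
Stratum 2 (Site B): n = 508; a·d/n = 28·87/508 = 4.7953; b·c/n = 371·22/508 = 16.0669
Stratum 3 (Site C): n = 373; a·d/n = 85·54/373 = 12.3056; b·c/n = 166·68/373 = 30.2627
OR_MH = (3.5953 + 4.7953 + 12.3056) / (4.5798 + 16.0669 + 30.2627) = 20.6962 / 50.9094 = 0.40653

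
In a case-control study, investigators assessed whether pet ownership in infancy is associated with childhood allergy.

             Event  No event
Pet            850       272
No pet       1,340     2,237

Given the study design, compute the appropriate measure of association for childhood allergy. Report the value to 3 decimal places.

Cells: a = 850, b = 272, c = 1340, d = 2237.
This is a case-control study: participants were sampled on outcome status, so risks in the source population cannot be estimated directly — relative risk is not valid here. The odds ratio is the appropriate measure.
OR = (a·d)/(b·c) = (850 × 2237) / (272 × 1340) = 1901450 / 364480 = 5.21688

5.217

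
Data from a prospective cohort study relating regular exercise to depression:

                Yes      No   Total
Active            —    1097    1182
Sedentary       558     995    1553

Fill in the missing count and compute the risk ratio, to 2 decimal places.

The missing cell is in the exposed row: 1182 − 1097 = 85.
So a = 85, b = 1097, c = 558, d = 995.
RR = [a/(a+b)] / [c/(c+d)] = (85/1182) / (558/1553) = 0.07191/0.35930 = 0.20014

0.20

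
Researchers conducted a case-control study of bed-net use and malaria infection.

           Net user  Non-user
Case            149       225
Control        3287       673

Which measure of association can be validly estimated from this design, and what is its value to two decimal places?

0.14

Reading the table with exposure as columns: a = 149 (Net user, case), b = 3287 (Net user, non-case), c = 225 (Non-user, case), d = 673.
This is a case-control study: participants were sampled on outcome status, so risks in the source population cannot be estimated directly — relative risk is not valid here. The odds ratio is the appropriate measure.
OR = (a·d)/(b·c) = (149 × 673) / (3287 × 225) = 100277 / 739575 = 0.13559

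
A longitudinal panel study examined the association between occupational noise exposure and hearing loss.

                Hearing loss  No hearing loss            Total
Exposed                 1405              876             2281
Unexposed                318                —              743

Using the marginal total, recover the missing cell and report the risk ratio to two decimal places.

The missing cell is in the unexposed row: 743 − 318 = 425.
So a = 1405, b = 876, c = 318, d = 425.
RR = [a/(a+b)] / [c/(c+d)] = (1405/2281) / (318/743) = 0.61596/0.42799 = 1.43917

1.44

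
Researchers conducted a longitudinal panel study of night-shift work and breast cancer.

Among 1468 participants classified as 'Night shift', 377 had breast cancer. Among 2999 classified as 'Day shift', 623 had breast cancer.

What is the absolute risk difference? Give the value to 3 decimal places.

0.049

From the description: a = 377, b = 1091, c = 623, d = 2376.
Risk in exposed = 377/1468 = 0.256812; risk in unexposed = 623/2999 = 0.207736.
Risk difference = 0.256812 − 0.207736 = 0.049076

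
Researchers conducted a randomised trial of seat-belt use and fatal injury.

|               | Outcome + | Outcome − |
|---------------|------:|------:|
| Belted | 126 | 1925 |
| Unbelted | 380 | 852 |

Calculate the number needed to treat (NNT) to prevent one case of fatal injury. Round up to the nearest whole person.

5

Risk in treated group = 126/2051 = 0.06143; risk in control = 380/1232 = 0.30844.
Absolute risk reduction = 0.30844 − 0.06143 = 0.24701
NNT = 1 / ARR = 1 / 0.24701 = 4.048 → round up → 5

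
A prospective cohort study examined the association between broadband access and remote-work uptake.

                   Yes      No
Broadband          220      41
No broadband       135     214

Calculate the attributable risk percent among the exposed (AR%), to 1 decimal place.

Cells: a = 220, b = 41, c = 135, d = 214.
Risk in exposed = 220/261 = 0.84291; risk in unexposed = 135/349 = 0.38682.
RR = 0.84291/0.38682 = 2.17908
AR% = (RR − 1)/RR × 100 = (2.17908 − 1)/2.17908 × 100 = 54.1091%

54.1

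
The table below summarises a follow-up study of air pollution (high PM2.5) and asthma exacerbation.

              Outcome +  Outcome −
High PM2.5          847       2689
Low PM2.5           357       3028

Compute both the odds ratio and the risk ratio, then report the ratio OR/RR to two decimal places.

Cells: a = 847, b = 2689, c = 357, d = 3028.
OR = (847·3028)/(2689·357) = 2564716/959973 = 2.67165
Risk in exposed = 847/3536 = 0.23954; risk in unexposed = 357/3385 = 0.10547; RR = 2.27123
OR/RR = 2.67165 / 2.27123 = 1.17630
The outcome is not rare, so the OR lies further from 1 than the RR.

1.18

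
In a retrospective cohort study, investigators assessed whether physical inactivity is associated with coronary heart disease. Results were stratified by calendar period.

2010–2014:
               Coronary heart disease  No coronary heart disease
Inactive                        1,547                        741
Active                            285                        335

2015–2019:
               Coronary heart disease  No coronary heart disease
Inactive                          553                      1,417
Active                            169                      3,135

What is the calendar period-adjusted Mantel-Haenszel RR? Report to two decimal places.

2.35

RR_MH = Σ(aᵢ·n₀ᵢ/nᵢ) / Σ(cᵢ·n₁ᵢ/nᵢ), with n₁ᵢ = aᵢ+bᵢ (exposed), n₀ᵢ = cᵢ+dᵢ (unexposed), nᵢ = n₁ᵢ+n₀ᵢ.
Stratum 1 (2010–2014): n₁ = 2288, n₀ = 620, n = 2908; a·n₀/n = 1547·620/2908 = 329.8281; c·n₁/n = 285·2288/2908 = 224.2366
Stratum 2 (2015–2019): n₁ = 1970, n₀ = 3304, n = 5274; a·n₀/n = 553·3304/5274 = 346.4376; c·n₁/n = 169·1970/5274 = 63.1267
RR_MH = (329.8281 + 346.4376) / (224.2366 + 63.1267) = 676.2657 / 287.3632 = 2.35335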